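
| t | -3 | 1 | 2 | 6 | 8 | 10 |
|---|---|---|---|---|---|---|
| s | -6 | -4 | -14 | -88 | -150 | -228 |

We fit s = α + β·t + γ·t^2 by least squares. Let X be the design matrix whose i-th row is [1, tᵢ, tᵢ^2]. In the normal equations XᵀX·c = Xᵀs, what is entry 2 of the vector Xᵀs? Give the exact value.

-4022

Entry 2 ↔ basis t, so (Xᵀs)_{2} = Σᵢ (t)·sᵢ = (-3)·(-6) + (1)·(-4) + (2)·(-14) + (6)·(-88) + (8)·(-150) + (10)·(-228) = -4022.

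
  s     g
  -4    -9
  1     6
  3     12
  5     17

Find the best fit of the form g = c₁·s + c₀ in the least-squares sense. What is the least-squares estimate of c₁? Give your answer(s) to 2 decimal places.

Sums needed: Σs·s = 51, Σs = 5, Σ1 = 4.
For Aᵀg: Σs·g = 163, Σg = 26.
So AᵀA·[c₁, c₀]ᵀ = Aᵀg: [[51, 5]; [5, 4]]·[c₁, c₀]ᵀ = [163, 26]ᵀ.
Eliminating c₀: 4·(row 1) − 5·(row 2) gives 179·c₁ = 4·163 − 5·26 = 522, so c₁ = 522/179.
Then c₀ = (26 − 5·(522/179))/4 = 511/179.

c₁ = 2.92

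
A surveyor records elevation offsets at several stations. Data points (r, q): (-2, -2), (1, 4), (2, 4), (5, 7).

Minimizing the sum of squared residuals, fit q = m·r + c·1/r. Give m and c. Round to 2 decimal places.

m = 1.24, c = 2.24

Sums needed: Σr·r = 34, Σr·1/r = 4, Σ1/r·1/r = 77/50.
Right-hand side: Σr·q = 51, Σ1/r·q = 42/5.
XᵀX·[m, c]ᵀ = Xᵀq becomes [[34, 4]; [4, 77/50]]·[m, c]ᵀ = [51, 42/5]ᵀ.
Determinant 34·(77/50) − 4² = 909/25.
m = (51·(77/50) − 4·(42/5))/(909/25) = 749/606; c = (34·(42/5) − 4·51)/(909/25) = 680/303.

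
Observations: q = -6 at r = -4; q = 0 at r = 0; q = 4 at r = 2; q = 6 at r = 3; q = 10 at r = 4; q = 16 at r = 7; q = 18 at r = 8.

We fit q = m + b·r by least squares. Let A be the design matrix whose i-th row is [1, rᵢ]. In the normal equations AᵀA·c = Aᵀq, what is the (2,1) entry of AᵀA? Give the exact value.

20

Row 2 ↔ basis r, column 1 ↔ basis 1, so (AᵀA)_{2,1} = Σᵢ r = (-4)·(1) + (0)·(1) + (2)·(1) + (3)·(1) + (4)·(1) + (7)·(1) + (8)·(1) = 20.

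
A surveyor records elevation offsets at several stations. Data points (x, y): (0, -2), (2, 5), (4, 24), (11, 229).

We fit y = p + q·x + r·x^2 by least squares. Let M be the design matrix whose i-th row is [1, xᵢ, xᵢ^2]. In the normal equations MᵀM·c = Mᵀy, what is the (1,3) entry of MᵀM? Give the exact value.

141

Row 1 ↔ basis 1, column 3 ↔ basis x^2, so (MᵀM)_{1,3} = Σᵢ x^2 = (1)·(0) + (1)·(4) + (1)·(16) + (1)·(121) = 141.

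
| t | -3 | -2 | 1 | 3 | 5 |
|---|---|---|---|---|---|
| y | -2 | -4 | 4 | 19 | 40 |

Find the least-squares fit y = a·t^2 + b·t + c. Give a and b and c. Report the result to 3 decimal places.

a = 0.923, b = 3.481, c = -0.244

The normal system MᵀM·[a, b, c]ᵀ = Mᵀy is [[804, 118, 48]; [118, 48, 4]; [48, 4, 5]]·[a, b, c]ᵀ = [1141, 275, 57]ᵀ.
Row-reducing yields a = 20855/22598, b = 78659/22598, c = -2759/11299.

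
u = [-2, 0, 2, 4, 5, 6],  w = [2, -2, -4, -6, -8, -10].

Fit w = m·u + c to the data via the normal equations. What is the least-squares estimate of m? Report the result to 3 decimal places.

m = -1.389

Forming AᵀA = [[85, 15]; [15, 6]] and Aᵀw = [-136, -28]ᵀ gives AᵀA·[m, c]ᵀ = Aᵀw.
Eliminating c: 6·(row 1) − 15·(row 2) gives 285·m = 6·(-136) − 15·(-28) = -396, so m = -132/95.
Then c = ((-28) − 15·(-132/95))/6 = -68/57.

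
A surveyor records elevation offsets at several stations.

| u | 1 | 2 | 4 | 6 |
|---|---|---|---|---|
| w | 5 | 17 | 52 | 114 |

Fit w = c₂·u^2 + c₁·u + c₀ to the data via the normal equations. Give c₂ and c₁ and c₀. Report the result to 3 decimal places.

c₂ = 2.933, c₁ = 1.062, c₀ = 1.749

Sums needed: Σu^2·u^2 = 1569, Σu^2·u = 289, Σu^2 = 57, Σu·u = 57, Σu = 13, Σ1 = 4.
Moment sums: Σu^2·w = 5009, Σu·w = 931, Σw = 188.
XᵀX·[c₂, c₁, c₀]ᵀ = Xᵀw becomes [[1569, 289, 57]; [289, 57, 13]; [57, 13, 4]]·[c₂, c₁, c₀]ᵀ = [5009, 931, 188]ᵀ.
Solving the 3×3 system (Gaussian elimination) gives c₂ = 2335/796, c₁ = 845/796, c₀ = 348/199.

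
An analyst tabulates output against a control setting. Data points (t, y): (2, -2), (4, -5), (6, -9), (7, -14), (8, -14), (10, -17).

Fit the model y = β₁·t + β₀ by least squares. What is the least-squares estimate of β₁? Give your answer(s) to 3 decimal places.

β₁ = -2.004

Compute the Gram sums: Σt·t = 269, Σt = 37, Σ1 = 6.
And Σt·y = -458, Σy = -61.
det = 269·6 − 37² = 245.
β₁ = ((-458)·6 − 37·(-61))/245 = -491/245; β₀ = (269·(-61) − 37·(-458))/245 = 537/245.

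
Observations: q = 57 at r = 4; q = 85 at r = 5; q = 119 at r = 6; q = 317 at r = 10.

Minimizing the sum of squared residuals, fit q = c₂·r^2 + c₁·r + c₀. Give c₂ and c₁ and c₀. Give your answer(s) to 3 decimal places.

c₂ = 3.081, c₁ = 0.196, c₀ = 6.942

Forming AᵀA = [[12177, 1405, 177]; [1405, 177, 25]; [177, 25, 4]] and Aᵀq = [39021, 4537, 578]ᵀ gives AᵀA·[c₂, c₁, c₀]ᵀ = Aᵀq.
Row-reducing yields c₂ = 2779/902, c₁ = 177/902, c₀ = 3131/451.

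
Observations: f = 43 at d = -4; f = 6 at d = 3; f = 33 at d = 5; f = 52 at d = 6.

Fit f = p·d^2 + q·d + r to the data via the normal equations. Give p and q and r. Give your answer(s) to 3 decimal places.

p = 2.062, q = -3.205, r = -2.814

The normal equations are: 2258·p + 304·q + 86·r = 3439;  304·p + 86·q + 10·r = 323;  86·p + 10·q + 4·r = 134.
(Σd^2·d^2 = 2258, Σd^2·d = 304, Σd^2 = 86, Σd·d = 86, Σd = 10, Σ1 = 4, Σd^2·f = 3439, Σd·f = 323, Σf = 134.)
Solving the 3×3 system (Gaussian elimination) gives p = 5851/2838, q = -9095/2838, r = -121/43.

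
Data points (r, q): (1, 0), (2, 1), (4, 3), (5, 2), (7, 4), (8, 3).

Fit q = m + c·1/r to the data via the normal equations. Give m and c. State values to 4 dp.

With design matrix X, XᵀX = [[6, 621/280]; [621/280, 108861/78400]] and Xᵀq = [13, 727/280]ᵀ.
Eliminating c: (108861/78400)·(row 1) − (621/280)·(row 2) gives (10701/3136)·m = (108861/78400)·13 − (621/280)·(727/280) = 481863/39200, so m = 321242/89175.
Then c = ((727/280) − (621/280)·(321242/89175))/(108861/78400) = -69272/17835.

m = 3.6024, c = -3.8840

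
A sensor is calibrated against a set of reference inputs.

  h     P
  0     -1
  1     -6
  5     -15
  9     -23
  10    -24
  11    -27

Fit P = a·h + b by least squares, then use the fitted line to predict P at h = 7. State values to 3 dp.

Sums needed: Σh·h = 328, Σh = 36, Σ1 = 6.
Moment sums: Σh·P = -825, ΣP = -96.
det = 328·6 − 36² = 672.
a = ((-825)·6 − 36·(-96))/672 = -249/112; b = (328·(-96) − 36·(-825))/672 = -149/56.
At h = 7: P̂ = (-249/112)·(7) + (-149/56)·(1) = -2041/112.

P̂ = -18.223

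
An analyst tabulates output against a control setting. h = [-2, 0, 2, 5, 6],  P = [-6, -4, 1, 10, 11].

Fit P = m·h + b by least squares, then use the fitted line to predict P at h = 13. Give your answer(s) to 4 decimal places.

P̂ = 27.3750

Forming MᵀM = [[69, 11]; [11, 5]] and MᵀP = [130, 12]ᵀ gives MᵀM·[m, b]ᵀ = MᵀP.
Δ = 69·5 − 11² = 224.
m = (130·5 − 11·12)/224 = 37/16; b = (69·12 − 11·130)/224 = -43/16.
At h = 13: P̂ = (37/16)·(13) + (-43/16)·(1) = 219/8.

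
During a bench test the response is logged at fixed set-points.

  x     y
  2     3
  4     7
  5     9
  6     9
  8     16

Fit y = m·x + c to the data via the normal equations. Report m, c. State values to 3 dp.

m = 2.050, c = -1.450

From the data, Σx·x = 145, Σx = 25, Σ1 = 5.
For Mᵀy: Σx·y = 261, Σy = 44.
Normal equations: [[145, 25]; [25, 5]]·[m, c]ᵀ = [261, 44]ᵀ.
det = 145·5 − 25² = 100.
m = (261·5 − 25·44)/100 = 41/20; c = (145·44 − 25·261)/100 = -29/20.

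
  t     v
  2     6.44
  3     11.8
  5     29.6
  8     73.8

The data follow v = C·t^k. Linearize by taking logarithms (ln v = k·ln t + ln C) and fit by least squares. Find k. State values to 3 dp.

Let Y = ln v. Fitting Y = k·ln t + ln C by least squares:
Σln t = 5.4806, Σ(ln t)² = 8.6018, Σln v = 12.0198, Σln t·ln v = 18.3993.
Equations: 8.6018·k + 5.4806·ln C = 18.3993;  5.4806·k + 4·ln C = 12.0198.
Δ = 8.6018·4 − (5.4806)² = 4.3697; k = (18.3993·4 − 5.4806·12.0198)/4.3697 = 1.76703, ln C = (8.6018·12.0198 − 5.4806·18.3993)/4.3697 = 0.58383.

k = 1.767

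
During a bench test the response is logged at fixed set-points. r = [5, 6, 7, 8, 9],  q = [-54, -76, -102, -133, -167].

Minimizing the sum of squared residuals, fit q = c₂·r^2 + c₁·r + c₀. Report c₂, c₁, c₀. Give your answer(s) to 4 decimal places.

From the data, Σr^2·r^2 = 14979, Σr^2·r = 1925, Σr^2 = 255, Σr·r = 255, Σr = 35, Σ1 = 5.
For Xᵀq: Σr^2·q = -31123, Σr·q = -4007, Σq = -532.
Solving the 3×3 system (Gaussian elimination) gives c₂ = -29/14, c₁ = 7/10, c₀ = -198/35.

c₂ = -2.0714, c₁ = 0.7000, c₀ = -5.6571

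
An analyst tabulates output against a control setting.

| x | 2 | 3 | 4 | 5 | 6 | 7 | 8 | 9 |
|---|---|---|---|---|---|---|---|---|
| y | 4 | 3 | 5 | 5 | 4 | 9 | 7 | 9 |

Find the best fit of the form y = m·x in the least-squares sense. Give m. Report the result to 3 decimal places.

The normal equations are: 284·m = 286.
(Σx·x = 284, Σx·y = 286.)
m = 286/284 = 1.00704.

m = 1.007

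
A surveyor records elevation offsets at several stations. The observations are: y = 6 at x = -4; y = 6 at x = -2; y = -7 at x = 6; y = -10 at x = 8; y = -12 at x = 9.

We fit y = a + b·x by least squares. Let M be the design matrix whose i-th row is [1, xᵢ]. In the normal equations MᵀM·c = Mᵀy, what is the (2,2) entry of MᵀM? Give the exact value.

Row 2 ↔ basis x, column 2 ↔ basis x, so (MᵀM)_{2,2} = Σᵢ (x)·(x) = (-4)·(-4) + (-2)·(-2) + (6)·(6) + (8)·(8) + (9)·(9) = 201.

201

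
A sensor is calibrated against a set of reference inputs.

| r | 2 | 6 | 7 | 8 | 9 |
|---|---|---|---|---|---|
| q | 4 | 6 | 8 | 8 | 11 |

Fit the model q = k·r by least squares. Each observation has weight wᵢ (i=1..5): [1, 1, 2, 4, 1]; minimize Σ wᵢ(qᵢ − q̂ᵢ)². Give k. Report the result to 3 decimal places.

k = 1.076

Sums needed: Σwᵢ·r·r = 475.
Right-hand side: Σwᵢ·r·q = 511.
Hence k = 511 / 475 ≈ 1.07579.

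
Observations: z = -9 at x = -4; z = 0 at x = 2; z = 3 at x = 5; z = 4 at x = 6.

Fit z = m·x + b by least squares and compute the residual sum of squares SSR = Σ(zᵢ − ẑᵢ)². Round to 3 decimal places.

Normal-equation sums: Σx·x = 81, Σx = 9, Σ1 = 4.
For Mᵀz: Σx·z = 75, Σz = -2.
MᵀM·[m, b]ᵀ = Mᵀz becomes [[81, 9]; [9, 4]]·[m, b]ᵀ = [75, -2]ᵀ.
Determinant 81·4 − 9² = 243.
m = (75·4 − 9·(-2))/243 = 106/81; b = (81·(-2) − 9·75)/243 = -31/9.
Residuals: -26/81, 67/81, -8/81, -11/27; SSR = 26/27.

SSR = 0.963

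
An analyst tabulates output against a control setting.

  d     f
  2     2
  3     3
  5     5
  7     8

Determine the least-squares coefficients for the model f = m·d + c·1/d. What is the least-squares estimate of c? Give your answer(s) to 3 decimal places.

Normal-equation sums: Σd·d = 87, Σd·1/d = 4, Σ1/d·1/d = 18589/44100.
Moment sums: Σd·f = 94, Σ1/d·f = 29/7.
AᵀA·[m, c]ᵀ = Aᵀf becomes [[87, 4]; [4, 18589/44100]]·[m, c]ᵀ = [94, 29/7]ᵀ.
Δ = 87·(18589/44100) − 4² = 303881/14700.
m = (94·(18589/44100) − 4·(29/7))/(303881/14700) = 1016566/911643; c = (87·(29/7) − 4·94)/(303881/14700) = -228900/303881.

c = -0.753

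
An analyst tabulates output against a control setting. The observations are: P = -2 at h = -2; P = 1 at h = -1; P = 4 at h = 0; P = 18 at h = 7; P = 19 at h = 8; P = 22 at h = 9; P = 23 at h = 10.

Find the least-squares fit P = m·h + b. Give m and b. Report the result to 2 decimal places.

Entries of XᵀX: Σh·h = 299, Σh = 31, Σ1 = 7.
And Σh·P = 709, ΣP = 85.
Normal equations: [[299, 31]; [31, 7]]·[m, b]ᵀ = [709, 85]ᵀ.
Determinant 299·7 − 31² = 1132.
m = (709·7 − 31·85)/1132 = 582/283; b = (299·85 − 31·709)/1132 = 859/283.

m = 2.06, b = 3.04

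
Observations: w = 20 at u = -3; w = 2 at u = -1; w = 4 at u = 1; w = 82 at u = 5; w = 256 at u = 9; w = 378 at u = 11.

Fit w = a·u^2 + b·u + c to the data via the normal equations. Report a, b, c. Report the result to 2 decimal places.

Normal-equation sums: Σu^2·u^2 = 21910, Σu^2·u = 2158, Σu^2 = 238, Σu·u = 238, Σu = 22, Σ1 = 6.
And Σu^2·w = 68710, Σu·w = 6814, Σw = 742.
So MᵀM·[a, b, c]ᵀ = Mᵀw: [[21910, 2158, 238]; [2158, 238, 22]; [238, 22, 6]]·[a, b, c]ᵀ = [68710, 6814, 742]ᵀ.
Inverting the 3×3 Gram matrix, [a, b, c]ᵀ = [14349/4840, 4349/2420, -2523/4840]ᵀ.

a = 2.96, b = 1.80, c = -0.52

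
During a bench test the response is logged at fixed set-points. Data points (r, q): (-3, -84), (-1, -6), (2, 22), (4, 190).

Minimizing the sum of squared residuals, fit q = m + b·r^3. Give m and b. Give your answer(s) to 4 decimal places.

Compute the Gram sums: Σ1 = 4, Σr^3 = 44, Σr^3·r^3 = 4890.
Right-hand side: Σq = 122, Σr^3·q = 14610.
Normal equations: [[4, 44]; [44, 4890]]·[m, b]ᵀ = [122, 14610]ᵀ.
Δ = 4·4890 − 44² = 17624.
m = (122·4890 − 44·14610)/17624 = -11565/4406; b = (4·14610 − 44·122)/17624 = 6634/2203.

m = -2.6248, b = 3.0113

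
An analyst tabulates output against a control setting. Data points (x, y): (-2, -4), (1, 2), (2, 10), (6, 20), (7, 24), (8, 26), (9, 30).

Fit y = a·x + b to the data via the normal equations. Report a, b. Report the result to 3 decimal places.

a = 3.124, b = 1.596

Forming AᵀA = [[239, 31]; [31, 7]] and Aᵀy = [796, 108]ᵀ gives AᵀA·[a, b]ᵀ = Aᵀy.
det = 239·7 − 31² = 712.
a = (796·7 − 31·108)/712 = 278/89; b = (239·108 − 31·796)/712 = 142/89.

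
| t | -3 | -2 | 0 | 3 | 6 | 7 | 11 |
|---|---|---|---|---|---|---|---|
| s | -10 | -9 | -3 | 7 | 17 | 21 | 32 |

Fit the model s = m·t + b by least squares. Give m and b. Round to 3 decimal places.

m = 3.129, b = -1.978

Compute the Gram sums: Σt·t = 228, Σt = 22, Σ1 = 7.
And Σt·s = 670, Σs = 55.
Eliminating b: 7·(row 1) − 22·(row 2) gives 1112·m = 7·670 − 22·55 = 3480, so m = 435/139.
Then b = (55 − 22·(435/139))/7 = -275/139.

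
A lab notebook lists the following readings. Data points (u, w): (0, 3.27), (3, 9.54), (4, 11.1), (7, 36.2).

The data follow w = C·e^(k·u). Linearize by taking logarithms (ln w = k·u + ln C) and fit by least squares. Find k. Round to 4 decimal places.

With ln wᵢ as the transformed response and uᵢ as the regressor:
Over the data: Σu = 14.0000, Σ(u)² = 74.0000, Σln w = 9.4363, Σu·ln w = 41.5177.
Normal system: [[74.0000, 14.0000]; [14.0000, 4]]·[k, ln C]ᵀ = [41.5177, 9.4363]ᵀ.
Slope k = (n·Σu·ln w − Σu·Σln w)/(n·Σ(u)² − (Σu)²) = (4·41.5177 − 14.0000·9.4363)/100.0000 = 0.33963; ln C = (Σln w − k·Σu)/n = 1.17038.

k = 0.3396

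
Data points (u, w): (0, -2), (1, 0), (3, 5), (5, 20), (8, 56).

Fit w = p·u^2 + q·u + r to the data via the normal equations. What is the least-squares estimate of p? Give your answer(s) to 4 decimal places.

Sums needed: Σu^2·u^2 = 4803, Σu^2·u = 665, Σu^2 = 99, Σu·u = 99, Σu = 17, Σ1 = 5.
Right-hand side: Σu^2·w = 4129, Σu·w = 563, Σw = 79.
Normal equations: [[4803, 665, 99]; [665, 99, 17]; [99, 17, 5]]·[p, q, r]ᵀ = [4129, 563, 79]ᵀ.
Inverting the 3×3 Gram matrix, [p, q, r]ᵀ = [2809/2899, -1675/2899, -4119/2899]ᵀ.

p = 0.9690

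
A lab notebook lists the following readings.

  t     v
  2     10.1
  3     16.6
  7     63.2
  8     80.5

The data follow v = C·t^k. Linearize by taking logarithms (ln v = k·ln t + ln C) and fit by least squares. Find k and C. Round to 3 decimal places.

k = 1.511, C = 3.375

Taking logs, ln v = k·ln t + ln C, so regress ln v on ln t.
XᵀX = [[9.7980, 5.8171]; [5.8171, 4]], rhs = [21.8828, 13.6565]ᵀ  (here Σln t = 5.8171, Σ(ln t)² = 9.7980, Σln v = 13.6565, Σln t·ln v = 21.8828).
Solving (det = 5.3534): k = 1.51118, ln C = 1.21645, so C = exp(1.21645) = 3.37518.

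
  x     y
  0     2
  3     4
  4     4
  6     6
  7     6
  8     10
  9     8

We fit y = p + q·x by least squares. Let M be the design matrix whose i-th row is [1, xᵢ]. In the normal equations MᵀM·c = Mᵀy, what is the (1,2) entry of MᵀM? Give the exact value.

Row 1 ↔ basis 1, column 2 ↔ basis x, so (MᵀM)_{1,2} = Σᵢ x = (1)·(0) + (1)·(3) + (1)·(4) + (1)·(6) + (1)·(7) + (1)·(8) + (1)·(9) = 37.

37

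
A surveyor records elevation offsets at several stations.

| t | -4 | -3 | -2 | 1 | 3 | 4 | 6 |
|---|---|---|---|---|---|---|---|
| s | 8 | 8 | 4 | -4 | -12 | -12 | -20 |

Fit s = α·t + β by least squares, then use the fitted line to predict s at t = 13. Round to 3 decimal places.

MᵀM·[α, β]ᵀ = Mᵀs reads: 91·α + 5·β = -272;  5·α + 7·β = -28.
Δ = 91·7 − 5² = 612.
α = ((-272)·7 − 5·(-28))/612 = -49/17; β = (91·(-28) − 5·(-272))/612 = -33/17.
At t = 13: ŝ = (-49/17)·(13) + (-33/17)·(1) = -670/17.

ŝ = -39.412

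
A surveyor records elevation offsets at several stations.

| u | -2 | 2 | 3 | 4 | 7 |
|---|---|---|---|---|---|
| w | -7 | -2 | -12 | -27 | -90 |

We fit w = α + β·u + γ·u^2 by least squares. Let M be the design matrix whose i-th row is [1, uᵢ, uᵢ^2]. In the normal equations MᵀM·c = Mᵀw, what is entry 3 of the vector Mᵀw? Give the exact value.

Entry 3 ↔ basis u^2, so (Mᵀw)_{3} = Σᵢ (u^2)·wᵢ = (4)·(-7) + (4)·(-2) + (9)·(-12) + (16)·(-27) + (49)·(-90) = -4986.

-4986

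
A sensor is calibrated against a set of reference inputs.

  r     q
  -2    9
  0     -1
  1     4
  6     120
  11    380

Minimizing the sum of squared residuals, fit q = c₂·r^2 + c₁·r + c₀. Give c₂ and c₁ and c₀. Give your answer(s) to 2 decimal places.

Entries of MᵀM: Σr^2·r^2 = 15954, Σr^2·r = 1540, Σr^2 = 162, Σr·r = 162, Σr = 16, Σ1 = 5.
Right-hand side: Σr^2·q = 50340, Σr·q = 4886, Σq = 512.
Inverting the 3×3 Gram matrix, [c₂, c₁, c₀]ᵀ = [527356/178087, 357477/178087, 5848/178087]ᵀ.

c₂ = 2.96, c₁ = 2.01, c₀ = 0.03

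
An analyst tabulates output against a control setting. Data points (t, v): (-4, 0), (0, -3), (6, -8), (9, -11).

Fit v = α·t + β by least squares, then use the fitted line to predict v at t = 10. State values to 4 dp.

Normal-equation sums: Σt·t = 133, Σt = 11, Σ1 = 4.
Moment sums: Σt·v = -147, Σv = -22.
Normal equations: [[133, 11]; [11, 4]]·[α, β]ᵀ = [-147, -22]ᵀ.
Eliminating β: 4·(row 1) − 11·(row 2) gives 411·α = 4·(-147) − 11·(-22) = -346, so α = -346/411.
Then β = ((-22) − 11·(-346/411))/4 = -1309/411.
At t = 10: v̂ = (-346/411)·(10) + (-1309/411)·(1) = -4769/411.

v̂ = -11.6034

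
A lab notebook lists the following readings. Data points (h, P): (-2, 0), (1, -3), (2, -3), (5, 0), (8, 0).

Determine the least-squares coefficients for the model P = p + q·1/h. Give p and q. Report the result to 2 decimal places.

p = -0.56, q = -2.42

Entries of AᵀA: Σ1 = 5, Σ1/h = 53/40, Σ1/h·1/h = 2489/1600.
For AᵀP: ΣP = -6, Σ1/h·P = -9/2.
AᵀA·[p, q]ᵀ = AᵀP becomes [[5, 53/40]; [53/40, 2489/1600]]·[p, q]ᵀ = [-6, -9/2]ᵀ.
det = 5·(2489/1600) − (53/40)² = 2409/400.
p = ((-6)·(2489/1600) − (53/40)·(-9/2))/(2409/400) = -899/1606; q = (5·(-9/2) − (53/40)·(-6))/(2409/400) = -1940/803.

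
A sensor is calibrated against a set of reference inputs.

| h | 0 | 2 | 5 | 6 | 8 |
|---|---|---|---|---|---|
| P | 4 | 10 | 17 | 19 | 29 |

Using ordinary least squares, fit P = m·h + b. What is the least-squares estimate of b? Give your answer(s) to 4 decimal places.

b = 3.5294

Entries of XᵀX: Σh·h = 129, Σh = 21, Σ1 = 5.
For XᵀP: Σh·P = 451, ΣP = 79.
Normal equations: [[129, 21]; [21, 5]]·[m, b]ᵀ = [451, 79]ᵀ.
Eliminating b: 5·(row 1) − 21·(row 2) gives 204·m = 5·451 − 21·79 = 596, so m = 149/51.
Then b = (79 − 21·(149/51))/5 = 60/17.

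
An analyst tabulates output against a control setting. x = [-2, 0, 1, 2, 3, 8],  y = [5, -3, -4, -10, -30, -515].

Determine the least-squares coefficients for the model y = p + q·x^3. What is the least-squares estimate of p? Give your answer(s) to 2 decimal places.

The normal equations are: 6·p + 540·q = -557;  540·p + 263002·q = -264614.
Δ = 6·263002 − 540² = 1286412.
p = ((-557)·263002 − 540·(-264614))/1286412 = -1800277/643206; q = (6·(-264614) − 540·(-557))/1286412 = -107242/107201.

p = -2.80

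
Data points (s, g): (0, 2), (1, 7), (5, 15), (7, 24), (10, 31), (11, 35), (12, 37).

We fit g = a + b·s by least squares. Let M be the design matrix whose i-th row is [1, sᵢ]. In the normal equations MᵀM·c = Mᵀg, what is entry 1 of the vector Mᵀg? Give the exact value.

151

Entry 1 ↔ basis 1, so (Mᵀg)_{1} = Σᵢ gᵢ = (1)·(2) + (1)·(7) + (1)·(15) + (1)·(24) + (1)·(31) + (1)·(35) + (1)·(37) = 151.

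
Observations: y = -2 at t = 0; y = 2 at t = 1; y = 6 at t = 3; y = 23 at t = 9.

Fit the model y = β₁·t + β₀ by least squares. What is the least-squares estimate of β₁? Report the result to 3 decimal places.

β₁ = 2.723

Compute the Gram sums: Σt·t = 91, Σt = 13, Σ1 = 4.
Moment sums: Σt·y = 227, Σy = 29.
Normal equations: [[91, 13]; [13, 4]]·[β₁, β₀]ᵀ = [227, 29]ᵀ.
det = 91·4 − 13² = 195.
β₁ = (227·4 − 13·29)/195 = 177/65; β₀ = (91·29 − 13·227)/195 = -8/5.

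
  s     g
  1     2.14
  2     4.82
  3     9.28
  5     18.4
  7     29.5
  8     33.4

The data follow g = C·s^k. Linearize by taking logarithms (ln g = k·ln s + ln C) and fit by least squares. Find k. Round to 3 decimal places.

Linearized form: ln g = k·ln s + ln C. From the 6 transformed points,
Σln s = 7.4265, Σ(ln s)² = 12.3883, Σln g = 14.3667, Σln s·ln g = 22.1065.
Equations: 12.3883·k + 7.4265·ln C = 22.1065;  7.4265·k + 6·ln C = 14.3667.
Δ = 12.3883·6 − (7.4265)² = 19.1764; k = (22.1065·6 − 7.4265·14.3667)/19.1764 = 1.35291, ln C = (12.3883·14.3667 − 7.4265·22.1065)/19.1764 = 0.71989.

k = 1.353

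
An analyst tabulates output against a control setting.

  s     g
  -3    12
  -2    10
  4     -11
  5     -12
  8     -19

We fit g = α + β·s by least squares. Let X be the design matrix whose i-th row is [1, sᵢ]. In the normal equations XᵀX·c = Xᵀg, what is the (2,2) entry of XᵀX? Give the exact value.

118

Row 2 ↔ basis s, column 2 ↔ basis s, so (XᵀX)_{2,2} = Σᵢ (s)·(s) = (-3)·(-3) + (-2)·(-2) + (4)·(4) + (5)·(5) + (8)·(8) = 118.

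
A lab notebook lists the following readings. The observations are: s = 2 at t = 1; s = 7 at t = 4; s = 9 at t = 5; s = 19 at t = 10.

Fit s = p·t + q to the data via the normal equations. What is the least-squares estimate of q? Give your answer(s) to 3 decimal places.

Compute the Gram sums: Σt·t = 142, Σt = 20, Σ1 = 4.
Moment sums: Σt·s = 265, Σs = 37.
Eliminating q: 4·(row 1) − 20·(row 2) gives 168·p = 4·265 − 20·37 = 320, so p = 40/21.
Then q = (37 − 20·(40/21))/4 = -23/84.

q = -0.274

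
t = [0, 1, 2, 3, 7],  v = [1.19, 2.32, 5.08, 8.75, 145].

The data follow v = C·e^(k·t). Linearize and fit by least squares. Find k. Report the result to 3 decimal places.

k = 0.685

Let Y = ln v. Fitting Y = k·t + ln C by least squares:
Σt = 13.0000, Σ(t)² = 63.0000, Σln v = 9.7866, Σt·ln v = 45.4365.
Equations: 63.0000·k + 13.0000·ln C = 45.4365;  13.0000·k + 5·ln C = 9.7866.
Slope k = (n·Σt·ln v − Σt·Σln v)/(n·Σ(t)² − (Σt)²) = (5·45.4365 − 13.0000·9.7866)/146.0000 = 0.68463; ln C = (Σln v − k·Σt)/n = 0.17728.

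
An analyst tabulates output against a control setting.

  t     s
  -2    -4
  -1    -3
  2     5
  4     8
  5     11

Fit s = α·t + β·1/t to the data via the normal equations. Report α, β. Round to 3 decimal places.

Forming MᵀM = [[50, 5]; [5, 641/400]] and Mᵀs = [108, 117/10]ᵀ gives MᵀM·[α, β]ᵀ = Mᵀs.
Eliminating β: (641/400)·(row 1) − 5·(row 2) gives (441/8)·α = (641/400)·108 − 5·(117/10) = 11457/100, so α = 2546/1225.
Then β = ((117/10) − 5·(2546/1225))/(641/400) = 40/49.

α = 2.078, β = 0.816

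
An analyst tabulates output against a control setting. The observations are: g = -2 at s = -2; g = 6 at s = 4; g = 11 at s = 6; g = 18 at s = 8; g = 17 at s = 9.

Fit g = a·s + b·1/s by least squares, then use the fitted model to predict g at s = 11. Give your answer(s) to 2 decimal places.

Sums needed: Σs·s = 201, Σs·1/s = 5, Σ1/s·1/s = 1909/5184.
For Xᵀg: Σs·g = 391, Σ1/s·g = 305/36.
Normal equations: [[201, 5]; [5, 1909/5184]]·[a, b]ᵀ = [391, 305/36]ᵀ.
Determinant 201·(1909/5184) − 5² = 84703/1728.
a = (391·(1909/5184) − 5·(305/36))/(84703/1728) = 526819/254109; b = (201·(305/36) − 5·391)/(84703/1728) = -435600/84703.
At s = 11: ĝ = (526819/254109)·(11) + (-435600/84703)·(1/11) = 5676209/254109.

ĝ = 22.34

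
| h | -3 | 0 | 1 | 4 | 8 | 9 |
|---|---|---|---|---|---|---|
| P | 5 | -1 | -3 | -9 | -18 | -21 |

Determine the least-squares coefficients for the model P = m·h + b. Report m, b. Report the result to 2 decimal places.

AᵀA·[m, b]ᵀ = AᵀP reads: 171·m + 19·b = -387;  19·m + 6·b = -47.
Eliminating b: 6·(row 1) − 19·(row 2) gives 665·m = 6·(-387) − 19·(-47) = -1429, so m = -1429/665.
Then b = ((-47) − 19·(-1429/665))/6 = -36/35.

m = -2.15, b = -1.03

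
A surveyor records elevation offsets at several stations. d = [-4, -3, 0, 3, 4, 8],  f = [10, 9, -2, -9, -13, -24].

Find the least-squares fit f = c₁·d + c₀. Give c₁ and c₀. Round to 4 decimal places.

From the data, Σd·d = 114, Σd = 8, Σ1 = 6.
Moment sums: Σd·f = -338, Σf = -29.
So XᵀX·[c₁, c₀]ᵀ = Xᵀf: [[114, 8]; [8, 6]]·[c₁, c₀]ᵀ = [-338, -29]ᵀ.
det = 114·6 − 8² = 620.
c₁ = ((-338)·6 − 8·(-29))/620 = -449/155; c₀ = (114·(-29) − 8·(-338))/620 = -301/310.

c₁ = -2.8968, c₀ = -0.9710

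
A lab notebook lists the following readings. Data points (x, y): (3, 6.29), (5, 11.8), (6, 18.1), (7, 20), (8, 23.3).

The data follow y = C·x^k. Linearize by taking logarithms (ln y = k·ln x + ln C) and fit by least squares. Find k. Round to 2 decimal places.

k = 1.37

Linearized form: ln y = k·ln x + ln C. From the 5 transformed points,
Σln x = 8.5252, Σ(ln x)² = 15.1183, Σln y = 13.3472, Σln x·ln y = 23.5578.
Equations: 15.1183·k + 8.5252·ln C = 23.5578;  8.5252·k + 5·ln C = 13.3472.
Slope k = (n·Σln x·ln y − Σln x·Σln y)/(n·Σ(ln x)² − (Σln x)²) = (5·23.5578 − 8.5252·13.3472)/2.9130 = 1.37391; ln C = (Σln y − k·Σln x)/n = 0.32688.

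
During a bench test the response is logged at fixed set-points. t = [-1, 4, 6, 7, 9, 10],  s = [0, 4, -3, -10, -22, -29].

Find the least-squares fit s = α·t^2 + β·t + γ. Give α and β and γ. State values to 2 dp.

The normal equations are: 20515·α + 2351·β + 283·γ = -5216;  2351·α + 283·β + 35·γ = -560;  283·α + 35·β + 6·γ = -60.
(Σt^2·t^2 = 20515, Σt^2·t = 2351, Σt^2 = 283, Σt·t = 283, Σt = 35, Σ1 = 6, Σt^2·s = -5216, Σt·s = -560, Σs = -60.)
Row-reducing yields α = -7699/14016, β = 31043/14016, γ = 3491/1168.

α = -0.55, β = 2.21, γ = 2.99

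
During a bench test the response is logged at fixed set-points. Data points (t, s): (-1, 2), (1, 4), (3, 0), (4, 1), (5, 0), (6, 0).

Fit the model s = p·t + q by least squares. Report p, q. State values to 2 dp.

p = -0.44, q = 2.49

The normal system AᵀA·[p, q]ᵀ = Aᵀs is [[88, 18]; [18, 6]]·[p, q]ᵀ = [6, 7]ᵀ.
Δ = 88·6 − 18² = 204.
p = (6·6 − 18·7)/204 = -15/34; q = (88·7 − 18·6)/204 = 127/51.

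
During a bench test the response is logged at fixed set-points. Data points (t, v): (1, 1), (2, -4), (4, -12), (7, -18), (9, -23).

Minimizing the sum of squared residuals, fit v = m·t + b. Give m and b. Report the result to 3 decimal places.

Entries of MᵀM: Σt·t = 151, Σt = 23, Σ1 = 5.
For Mᵀv: Σt·v = -388, Σv = -56.
Δ = 151·5 − 23² = 226.
m = ((-388)·5 − 23·(-56))/226 = -326/113; b = (151·(-56) − 23·(-388))/226 = 234/113.

m = -2.885, b = 2.071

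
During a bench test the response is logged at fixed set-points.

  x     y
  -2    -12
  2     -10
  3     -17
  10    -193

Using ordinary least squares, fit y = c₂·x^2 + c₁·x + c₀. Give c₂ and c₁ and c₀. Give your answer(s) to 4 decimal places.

c₂ = -1.9849, c₁ = 0.8126, c₀ = -2.5823

Compute the Gram sums: Σx^2·x^2 = 10113, Σx^2·x = 1027, Σx^2 = 117, Σx·x = 117, Σx = 13, Σ1 = 4.
Right-hand side: Σx^2·y = -19541, Σx·y = -1977, Σy = -232.
MᵀM·[c₂, c₁, c₀]ᵀ = Mᵀy becomes [[10113, 1027, 117]; [1027, 117, 13]; [117, 13, 4]]·[c₂, c₁, c₀]ᵀ = [-19541, -1977, -232]ᵀ.
Inverting the 3×3 Gram matrix, [c₂, c₁, c₀]ᵀ = [-12497/6296, 66509/81848, -8129/3148]ᵀ.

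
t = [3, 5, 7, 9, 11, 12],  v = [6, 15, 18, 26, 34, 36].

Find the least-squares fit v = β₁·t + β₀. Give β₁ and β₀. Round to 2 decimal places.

β₁ = 3.31, β₀ = -3.45

With design matrix A, AᵀA = [[429, 47]; [47, 6]] and Aᵀv = [1259, 135]ᵀ.
det = 429·6 − 47² = 365.
β₁ = (1259·6 − 47·135)/365 = 1209/365; β₀ = (429·135 − 47·1259)/365 = -1258/365.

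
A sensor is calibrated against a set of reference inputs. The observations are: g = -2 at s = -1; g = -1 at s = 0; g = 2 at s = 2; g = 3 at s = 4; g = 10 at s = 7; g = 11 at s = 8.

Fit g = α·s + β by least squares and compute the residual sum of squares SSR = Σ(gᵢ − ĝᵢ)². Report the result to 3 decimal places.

SSR = 4.292

Normal-equation sums: Σs·s = 134, Σs = 20, Σ1 = 6.
Moment sums: Σs·g = 176, Σg = 23.
Normal equations: [[134, 20]; [20, 6]]·[α, β]ᵀ = [176, 23]ᵀ.
det = 134·6 − 20² = 404.
α = (176·6 − 20·23)/404 = 149/101; β = (134·23 − 20·176)/404 = -219/202.
Residuals: 113/202, 17/202, 27/202, -367/202, 153/202, 57/202; SSR = 867/202.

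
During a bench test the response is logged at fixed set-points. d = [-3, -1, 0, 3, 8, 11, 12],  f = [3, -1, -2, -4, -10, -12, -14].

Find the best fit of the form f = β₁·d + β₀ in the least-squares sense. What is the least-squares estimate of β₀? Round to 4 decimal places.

β₀ = -1.2500

Entries of XᵀX: Σd·d = 348, Σd = 30, Σ1 = 7.
For Xᵀf: Σd·f = -400, Σf = -40.
XᵀX·[β₁, β₀]ᵀ = Xᵀf becomes [[348, 30]; [30, 7]]·[β₁, β₀]ᵀ = [-400, -40]ᵀ.
det = 348·7 − 30² = 1536.
β₁ = ((-400)·7 − 30·(-40))/1536 = -25/24; β₀ = (348·(-40) − 30·(-400))/1536 = -5/4.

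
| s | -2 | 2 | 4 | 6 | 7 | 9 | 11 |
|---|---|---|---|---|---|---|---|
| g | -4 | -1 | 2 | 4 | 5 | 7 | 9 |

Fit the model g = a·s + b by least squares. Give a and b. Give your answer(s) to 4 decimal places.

a = 1.0285, b = -2.2933

Entries of AᵀA: Σs·s = 311, Σs = 37, Σ1 = 7.
And Σs·g = 235, Σg = 22.
So AᵀA·[a, b]ᵀ = Aᵀg: [[311, 37]; [37, 7]]·[a, b]ᵀ = [235, 22]ᵀ.
Determinant 311·7 − 37² = 808.
a = (235·7 − 37·22)/808 = 831/808; b = (311·22 − 37·235)/808 = -1853/808.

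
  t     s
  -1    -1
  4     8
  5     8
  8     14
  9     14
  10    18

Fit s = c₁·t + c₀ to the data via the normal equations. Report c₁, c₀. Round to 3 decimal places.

c₁ = 1.632, c₀ = 0.648

With design matrix M, MᵀM = [[287, 35]; [35, 6]] and Mᵀs = [491, 61]ᵀ.
det = 287·6 − 35² = 497.
c₁ = (491·6 − 35·61)/497 = 811/497; c₀ = (287·61 − 35·491)/497 = 46/71.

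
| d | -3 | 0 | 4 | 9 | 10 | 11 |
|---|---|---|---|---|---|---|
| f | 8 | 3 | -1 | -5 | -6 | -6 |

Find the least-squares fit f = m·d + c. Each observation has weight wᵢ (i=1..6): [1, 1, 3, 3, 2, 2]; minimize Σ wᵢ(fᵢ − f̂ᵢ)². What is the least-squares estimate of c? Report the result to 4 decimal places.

c = 3.5433

Setting ∂/∂m … = 0 gives: 742·m + 78·c = -423;  78·m + 12·c = -31.
(Σwᵢ·d·d = 742, Σwᵢ·d = 78, Σwᵢ·1 = 12, Σwᵢ·d·f = -423, Σwᵢ·f = -31.)
Eliminating c: 12·(row 1) − 78·(row 2) gives 2820·m = 12·(-423) − 78·(-31) = -2658, so m = -443/470.
Then c = ((-31) − 78·(-443/470))/12 = 2498/705.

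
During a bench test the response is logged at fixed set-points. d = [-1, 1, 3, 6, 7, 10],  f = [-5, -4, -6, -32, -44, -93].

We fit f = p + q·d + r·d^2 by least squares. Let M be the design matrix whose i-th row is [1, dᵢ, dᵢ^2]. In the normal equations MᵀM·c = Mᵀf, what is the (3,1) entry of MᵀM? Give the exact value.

Row 3 ↔ basis d^2, column 1 ↔ basis 1, so (MᵀM)_{3,1} = Σᵢ d^2 = (1)·(1) + (1)·(1) + (9)·(1) + (36)·(1) + (49)·(1) + (100)·(1) = 196.

196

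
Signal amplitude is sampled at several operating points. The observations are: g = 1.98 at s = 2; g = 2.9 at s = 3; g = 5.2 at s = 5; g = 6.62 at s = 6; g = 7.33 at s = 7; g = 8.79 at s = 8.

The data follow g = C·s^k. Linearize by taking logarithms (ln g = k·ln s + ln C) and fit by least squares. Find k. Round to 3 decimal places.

Let Y = ln g. Fitting Y = k·ln s + ln C by least squares:
Over the data: Σln s = 9.2183, Σ(ln s)² = 15.5987, Σln g = 9.4522, Σln s·ln g = 16.0793.
Normal system: [[15.5987, 9.2183]; [9.2183, 6]]·[k, ln C]ᵀ = [16.0793, 9.4522]ᵀ.
Solving (det = 8.6152): k = 1.08448, ln C = -0.09082.

k = 1.084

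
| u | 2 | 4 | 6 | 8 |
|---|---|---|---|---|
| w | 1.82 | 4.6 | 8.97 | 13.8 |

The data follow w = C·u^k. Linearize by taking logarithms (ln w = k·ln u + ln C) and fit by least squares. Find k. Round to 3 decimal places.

k = 1.466

Taking logs, ln w = k·ln u + ln C, so regress ln w on ln u.
Sums: Σln u = 5.9506, Σ(ln u)² = 9.9367, Σln w = 6.9434, Σln u·ln w = 11.9194.
Normal system: [[9.9367, 5.9506]; [5.9506, 4]]·[k, ln C]ᵀ = [11.9194, 6.9434]ᵀ.
Solving (det = 4.3368): k = 1.46643, ln C = -0.44569.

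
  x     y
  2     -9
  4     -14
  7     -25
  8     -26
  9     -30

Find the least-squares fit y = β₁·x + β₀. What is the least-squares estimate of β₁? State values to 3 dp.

From the data, Σx·x = 214, Σx = 30, Σ1 = 5.
And Σx·y = -727, Σy = -104.
Normal equations: [[214, 30]; [30, 5]]·[β₁, β₀]ᵀ = [-727, -104]ᵀ.
Δ = 214·5 − 30² = 170.
β₁ = ((-727)·5 − 30·(-104))/170 = -103/34; β₀ = (214·(-104) − 30·(-727))/170 = -223/85.

β₁ = -3.029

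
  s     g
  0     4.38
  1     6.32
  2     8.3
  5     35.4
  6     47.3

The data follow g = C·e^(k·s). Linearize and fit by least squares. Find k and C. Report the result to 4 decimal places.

Linearized form: ln g = k·s + ln C. From the 5 transformed points,
Σs = 14.0000, Σ(s)² = 66.0000, Σln g = 12.8602, Σs·ln g = 47.0489.
Normal system: [[66.0000, 14.0000]; [14.0000, 5]]·[k, ln C]ᵀ = [47.0489, 12.8602]ᵀ.
Slope k = (n·Σs·ln g − Σs·Σln g)/(n·Σ(s)² − (Σs)²) = (5·47.0489 − 14.0000·12.8602)/134.0000 = 0.41195; ln C = (Σln g − k·Σs)/n = 1.41860, so C = exp(1.41860) = 4.13133.

k = 0.4119, C = 4.1313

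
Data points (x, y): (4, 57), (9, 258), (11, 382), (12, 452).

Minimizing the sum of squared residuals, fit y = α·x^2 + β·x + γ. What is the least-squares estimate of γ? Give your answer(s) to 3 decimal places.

AᵀA·[α, β, γ]ᵀ = Aᵀy reads: 42194·α + 3852·β + 362·γ = 133120;  3852·α + 362·β + 36·γ = 12176;  362·α + 36·β + 4·γ = 1149.
Solving the 3×3 system (Gaussian elimination) gives α = 17159/5618, β = 1534/2809, γ = 33269/5618.

γ = 5.922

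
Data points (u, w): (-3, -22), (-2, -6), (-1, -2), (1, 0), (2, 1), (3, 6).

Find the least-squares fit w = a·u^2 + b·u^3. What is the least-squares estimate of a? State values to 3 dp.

From the data, Σu^2·u^2 = 196, Σu^2·u^3 = 0, Σu^3·u^3 = 1588.
Moment sums: Σu^2·w = -166, Σu^3·w = 814.
XᵀX·[a, b]ᵀ = Xᵀw becomes [[196, 0]; [0, 1588]]·[a, b]ᵀ = [-166, 814]ᵀ.
Δ = 196·1588 − 0² = 311248.
a = ((-166)·1588 − 0·814)/311248 = -83/98; b = (196·814 − 0·(-166))/311248 = 407/794.

a = -0.847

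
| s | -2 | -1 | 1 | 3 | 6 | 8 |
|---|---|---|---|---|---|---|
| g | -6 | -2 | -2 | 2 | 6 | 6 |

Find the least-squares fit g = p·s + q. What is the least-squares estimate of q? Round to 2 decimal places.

q = -2.30

Setting ∂/∂p … = 0 gives: 115·p + 15·q = 102;  15·p + 6·q = 4.
(Σs·s = 115, Σs = 15, Σ1 = 6, Σs·g = 102, Σg = 4.)
Determinant 115·6 − 15² = 465.
p = (102·6 − 15·4)/465 = 184/155; q = (115·4 − 15·102)/465 = -214/93.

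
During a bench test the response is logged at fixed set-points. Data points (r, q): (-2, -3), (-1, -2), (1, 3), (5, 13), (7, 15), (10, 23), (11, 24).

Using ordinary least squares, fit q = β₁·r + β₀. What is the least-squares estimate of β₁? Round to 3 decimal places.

β₁ = 2.148

Sums needed: Σr·r = 301, Σr = 31, Σ1 = 7.
Moment sums: Σr·q = 675, Σq = 73.
Normal equations: [[301, 31]; [31, 7]]·[β₁, β₀]ᵀ = [675, 73]ᵀ.
Eliminating β₀: 7·(row 1) − 31·(row 2) gives 1146·β₁ = 7·675 − 31·73 = 2462, so β₁ = 1231/573.
Then β₀ = (73 − 31·(1231/573))/7 = 524/573.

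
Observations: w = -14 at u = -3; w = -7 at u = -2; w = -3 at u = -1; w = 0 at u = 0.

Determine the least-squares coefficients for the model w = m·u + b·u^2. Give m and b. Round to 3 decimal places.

m = 1.711, b = -0.974

Entries of AᵀA: Σu·u = 14, Σu·u^2 = -36, Σu^2·u^2 = 98.
Moment sums: Σu·w = 59, Σu^2·w = -157.
AᵀA·[m, b]ᵀ = Aᵀw becomes [[14, -36]; [-36, 98]]·[m, b]ᵀ = [59, -157]ᵀ.
Eliminating b: 98·(row 1) − (-36)·(row 2) gives 76·m = 98·59 − (-36)·(-157) = 130, so m = 65/38.
Then b = ((-157) − (-36)·(65/38))/98 = -37/38.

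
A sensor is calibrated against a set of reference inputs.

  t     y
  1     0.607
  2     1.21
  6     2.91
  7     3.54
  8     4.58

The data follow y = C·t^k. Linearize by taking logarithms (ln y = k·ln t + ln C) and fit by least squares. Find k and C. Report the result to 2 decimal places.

k = 0.92, C = 0.61

Taking logs, ln y = k·ln t + ln C, so regress ln y on ln t.
Σln t = 6.5103, Σ(ln t)² = 11.8015, Σln y = 3.5454, Σln t·ln y = 7.6702.
Equations: 11.8015·k + 6.5103·ln C = 7.6702;  6.5103·k + 5·ln C = 3.5454.
Δ = 11.8015·5 − (6.5103)² = 16.6240; k = (7.6702·5 − 6.5103·3.5454)/16.6240 = 0.91852, ln C = (11.8015·3.5454 − 6.5103·7.6702)/16.6240 = -0.48689, so C = exp(-0.48689) = 0.61454.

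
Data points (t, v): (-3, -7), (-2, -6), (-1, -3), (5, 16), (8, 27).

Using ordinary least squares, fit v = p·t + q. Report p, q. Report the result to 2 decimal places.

Forming MᵀM = [[103, 7]; [7, 5]] and Mᵀv = [332, 27]ᵀ gives MᵀM·[p, q]ᵀ = Mᵀv.
Determinant 103·5 − 7² = 466.
p = (332·5 − 7·27)/466 = 1471/466; q = (103·27 − 7·332)/466 = 457/466.

p = 3.16, q = 0.98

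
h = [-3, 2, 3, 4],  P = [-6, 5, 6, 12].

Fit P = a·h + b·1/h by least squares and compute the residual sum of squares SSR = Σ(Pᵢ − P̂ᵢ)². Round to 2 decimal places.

With design matrix A, AᵀA = [[38, 4]; [4, 77/144]] and AᵀP = [94, 19/2]ᵀ.
det = 38·(77/144) − 4² = 311/72.
a = (94·(77/144) − 4·(19/2))/(311/72) = 883/311; b = (38·(19/2) − 4·94)/(311/72) = -1080/311.
Residuals: 423/311, 329/311, -423/311, 470/311; SSR = 2209/311.

SSR = 7.10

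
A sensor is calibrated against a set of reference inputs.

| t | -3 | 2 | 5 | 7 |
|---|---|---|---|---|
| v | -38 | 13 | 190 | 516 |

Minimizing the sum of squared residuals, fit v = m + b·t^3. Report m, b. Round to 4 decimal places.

m = 1.9748, b = 1.4991

Sums needed: Σ1 = 4, Σt^3 = 449, Σt^3·t^3 = 134067.
Right-hand side: Σv = 681, Σt^3·v = 201868.
Δ = 4·134067 − 449² = 334667.
m = (681·134067 − 449·201868)/334667 = 660895/334667; b = (4·201868 − 449·681)/334667 = 501703/334667.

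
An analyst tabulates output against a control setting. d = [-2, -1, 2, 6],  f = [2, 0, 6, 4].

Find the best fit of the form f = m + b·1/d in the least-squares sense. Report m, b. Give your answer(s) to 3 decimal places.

Compute the Gram sums: Σ1 = 4, Σ1/d = -5/6, Σ1/d·1/d = 55/36.
And Σf = 12, Σ1/d·f = 8/3.
AᵀA·[m, b]ᵀ = Aᵀf becomes [[4, -5/6]; [-5/6, 55/36]]·[m, b]ᵀ = [12, 8/3]ᵀ.
Δ = 4·(55/36) − (-5/6)² = 65/12.
m = (12·(55/36) − (-5/6)·(8/3))/(65/12) = 148/39; b = (4·(8/3) − (-5/6)·12)/(65/12) = 248/65.

m = 3.795, b = 3.815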